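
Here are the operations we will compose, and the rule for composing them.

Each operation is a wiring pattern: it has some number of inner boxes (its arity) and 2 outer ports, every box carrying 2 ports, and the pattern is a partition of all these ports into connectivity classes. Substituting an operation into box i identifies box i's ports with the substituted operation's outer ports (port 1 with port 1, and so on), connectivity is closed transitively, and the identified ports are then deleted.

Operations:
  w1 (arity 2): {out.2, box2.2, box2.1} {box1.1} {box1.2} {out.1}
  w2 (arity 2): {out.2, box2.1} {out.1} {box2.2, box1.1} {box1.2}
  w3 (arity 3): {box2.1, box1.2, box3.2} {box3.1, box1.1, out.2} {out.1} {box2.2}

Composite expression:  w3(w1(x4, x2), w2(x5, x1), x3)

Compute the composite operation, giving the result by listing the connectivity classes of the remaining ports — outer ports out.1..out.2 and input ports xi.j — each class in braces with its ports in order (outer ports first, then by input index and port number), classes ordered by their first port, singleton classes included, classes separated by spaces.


{out.1} {out.2, x3.1} {x1.1} {x1.2, x5.1} {x2.1, x2.2, x3.2} {x4.1} {x4.2} {x5.2}

Two ports join when wires chain via w3-identified ports.
through w1, on inputs (x4, x2): {out.1} {out.2, x2.1, x2.2} {x4.1} {x4.2} (out.j = stage outer ports)
through w2, on inputs (x5, x1): {out.1} {out.2, x1.1} {x1.2, x5.1} {x5.2} (out.j = stage outer ports)
through w3, on inputs (x4, x2, x5, x1, x3): {out.1} {out.2, x3.1} {x1.1} {x1.2, x5.1} {x2.1, x2.2, x3.2} {x4.1} {x4.2} {x5.2} (out.j = stage outer ports)


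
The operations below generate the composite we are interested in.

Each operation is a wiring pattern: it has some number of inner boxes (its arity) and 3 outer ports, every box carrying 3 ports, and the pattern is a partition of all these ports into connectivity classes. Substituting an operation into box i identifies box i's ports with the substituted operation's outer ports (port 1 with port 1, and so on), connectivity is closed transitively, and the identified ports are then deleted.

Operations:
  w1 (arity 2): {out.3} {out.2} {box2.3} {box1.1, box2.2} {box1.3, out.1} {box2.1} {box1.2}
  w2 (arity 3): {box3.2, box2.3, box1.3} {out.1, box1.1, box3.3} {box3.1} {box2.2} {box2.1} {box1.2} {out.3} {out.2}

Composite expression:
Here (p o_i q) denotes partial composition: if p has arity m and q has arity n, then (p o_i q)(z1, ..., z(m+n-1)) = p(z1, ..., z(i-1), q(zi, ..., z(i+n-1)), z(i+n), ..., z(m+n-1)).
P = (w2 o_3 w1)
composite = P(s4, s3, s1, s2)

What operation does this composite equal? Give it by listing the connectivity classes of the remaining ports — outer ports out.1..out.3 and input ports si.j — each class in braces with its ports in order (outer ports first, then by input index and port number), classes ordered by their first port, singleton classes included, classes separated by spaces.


{out.1, s4.1} {out.2} {out.3} {s1.1, s2.2} {s1.2} {s1.3} {s2.1} {s2.3} {s3.1} {s3.2} {s3.3, s4.3} {s4.2}


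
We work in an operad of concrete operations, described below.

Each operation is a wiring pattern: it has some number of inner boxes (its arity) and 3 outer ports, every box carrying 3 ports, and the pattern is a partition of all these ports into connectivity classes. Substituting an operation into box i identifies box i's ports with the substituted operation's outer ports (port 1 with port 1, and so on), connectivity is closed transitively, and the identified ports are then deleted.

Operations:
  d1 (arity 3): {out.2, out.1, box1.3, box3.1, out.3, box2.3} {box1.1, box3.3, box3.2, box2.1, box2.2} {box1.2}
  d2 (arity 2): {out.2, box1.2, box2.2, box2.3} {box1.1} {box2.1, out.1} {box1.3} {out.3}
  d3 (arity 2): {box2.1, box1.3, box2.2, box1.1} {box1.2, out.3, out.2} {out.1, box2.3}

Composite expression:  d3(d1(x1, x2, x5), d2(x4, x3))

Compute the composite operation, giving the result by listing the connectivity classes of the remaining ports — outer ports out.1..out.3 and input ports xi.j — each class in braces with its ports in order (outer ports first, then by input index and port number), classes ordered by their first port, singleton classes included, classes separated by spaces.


{out.1} {out.2, out.3, x1.3, x2.3, x3.1, x3.2, x3.3, x4.2, x5.1} {x1.1, x2.1, x2.2, x5.2, x5.3} {x1.2} {x4.1} {x4.3}


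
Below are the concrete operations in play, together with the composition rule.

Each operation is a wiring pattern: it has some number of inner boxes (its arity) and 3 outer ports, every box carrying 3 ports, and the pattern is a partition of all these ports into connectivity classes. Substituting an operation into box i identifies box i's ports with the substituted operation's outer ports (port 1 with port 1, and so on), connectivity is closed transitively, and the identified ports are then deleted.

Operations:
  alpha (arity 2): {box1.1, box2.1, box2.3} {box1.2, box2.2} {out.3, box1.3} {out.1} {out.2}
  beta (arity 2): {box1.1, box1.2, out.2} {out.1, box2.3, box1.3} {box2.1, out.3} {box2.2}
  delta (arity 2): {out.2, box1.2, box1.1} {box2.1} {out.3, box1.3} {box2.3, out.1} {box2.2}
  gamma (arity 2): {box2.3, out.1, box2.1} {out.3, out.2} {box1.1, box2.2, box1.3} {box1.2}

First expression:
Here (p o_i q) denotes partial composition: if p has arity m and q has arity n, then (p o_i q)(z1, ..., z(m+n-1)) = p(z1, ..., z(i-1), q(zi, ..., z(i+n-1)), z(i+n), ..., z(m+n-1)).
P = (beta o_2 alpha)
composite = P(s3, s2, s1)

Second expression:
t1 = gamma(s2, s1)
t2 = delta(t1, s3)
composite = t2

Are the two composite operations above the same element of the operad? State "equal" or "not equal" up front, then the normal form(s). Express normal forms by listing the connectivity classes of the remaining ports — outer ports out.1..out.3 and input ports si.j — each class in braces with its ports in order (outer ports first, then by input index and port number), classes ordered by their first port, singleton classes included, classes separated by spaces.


not equal; first: {out.1, s2.3, s3.3} {out.2, s3.1, s3.2} {out.3} {s1.1, s1.3, s2.1} {s1.2, s2.2}; second: {out.1, s3.3} {out.2, out.3, s1.1, s1.3} {s1.2, s2.1, s2.3} {s2.2} {s3.1} {s3.2}

Reducing the first expression gives {out.1, s2.3, s3.3} {out.2, s3.1, s3.2} {out.3} {s1.1, s1.3, s2.1} {s1.2, s2.2}
Reducing the second expression gives {out.1, s3.3} {out.2, out.3, s1.1, s1.3} {s1.2, s2.1, s2.3} {s2.2} {s3.1} {s3.2}
Distinct normal forms: not equal.


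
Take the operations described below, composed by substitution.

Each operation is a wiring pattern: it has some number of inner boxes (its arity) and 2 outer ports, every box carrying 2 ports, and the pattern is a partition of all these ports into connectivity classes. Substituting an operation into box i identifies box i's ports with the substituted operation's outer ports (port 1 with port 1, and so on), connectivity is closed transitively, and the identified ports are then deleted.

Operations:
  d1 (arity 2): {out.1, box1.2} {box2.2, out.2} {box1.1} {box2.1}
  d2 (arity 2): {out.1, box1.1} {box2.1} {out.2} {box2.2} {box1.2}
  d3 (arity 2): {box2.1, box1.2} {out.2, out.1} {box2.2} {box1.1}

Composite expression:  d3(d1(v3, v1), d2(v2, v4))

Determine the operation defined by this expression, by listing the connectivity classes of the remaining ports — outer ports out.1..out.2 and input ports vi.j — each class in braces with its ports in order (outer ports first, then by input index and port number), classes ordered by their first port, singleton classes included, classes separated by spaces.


{out.1, out.2} {v1.1} {v1.2, v2.1} {v2.2} {v3.1} {v3.2} {v4.1} {v4.2}

After gluing at d3, chains via deleted ports link the v-ports.
stage d1: inputs (v3, v1), connectivity {out.1, v3.2} {out.2, v1.2} {v1.1} {v3.1}, out.j its boundary
stage d2: inputs (v2, v4), connectivity {out.1, v2.1} {out.2} {v2.2} {v4.1} {v4.2}, out.j its boundary
stage d3: inputs (v3, v1, v2, v4), connectivity {out.1, out.2} {v1.1} {v1.2, v2.1} {v2.2} {v3.1} {v3.2} {v4.1} {v4.2}, out.j its boundary


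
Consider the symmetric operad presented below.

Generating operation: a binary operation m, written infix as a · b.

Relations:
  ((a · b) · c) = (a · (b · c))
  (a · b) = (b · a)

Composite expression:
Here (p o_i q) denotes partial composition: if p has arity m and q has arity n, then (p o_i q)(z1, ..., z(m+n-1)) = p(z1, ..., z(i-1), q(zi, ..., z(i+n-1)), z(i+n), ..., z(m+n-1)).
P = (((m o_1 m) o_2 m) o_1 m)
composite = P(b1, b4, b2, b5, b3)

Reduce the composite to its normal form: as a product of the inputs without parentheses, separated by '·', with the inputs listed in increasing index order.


b1 · b2 · b3 · b4 · b5

Both nesting and order wash out for m; what remains is which b's occur.
(b1 · b4) flattens to b1 · b4
(b2 · b5) flattens to b2 · b5
((b1 · b4) · (b2 · b5)) flattens to b1 · b4 · b2 · b5
(((b1 · b4) · (b2 · b5)) · b3) flattens to b1 · b4 · b2 · b5 · b3
rearranged into index order: b1 · b2 · b3 · b4 · b5


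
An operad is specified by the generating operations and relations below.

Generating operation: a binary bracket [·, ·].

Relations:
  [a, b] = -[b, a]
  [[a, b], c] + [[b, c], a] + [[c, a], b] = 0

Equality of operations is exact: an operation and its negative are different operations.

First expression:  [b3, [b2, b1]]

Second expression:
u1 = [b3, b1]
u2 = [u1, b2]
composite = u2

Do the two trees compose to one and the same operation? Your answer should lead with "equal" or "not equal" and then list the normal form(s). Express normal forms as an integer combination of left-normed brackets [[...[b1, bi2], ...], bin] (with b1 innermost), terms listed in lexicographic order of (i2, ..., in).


The first expression, normalized: [[b1, b2], b3]
The second expression, normalized: -[[b1, b3], b2]
The normal forms differ: not equal.

not equal: they reduce to [[b1, b2], b3] and -[[b1, b3], b2]


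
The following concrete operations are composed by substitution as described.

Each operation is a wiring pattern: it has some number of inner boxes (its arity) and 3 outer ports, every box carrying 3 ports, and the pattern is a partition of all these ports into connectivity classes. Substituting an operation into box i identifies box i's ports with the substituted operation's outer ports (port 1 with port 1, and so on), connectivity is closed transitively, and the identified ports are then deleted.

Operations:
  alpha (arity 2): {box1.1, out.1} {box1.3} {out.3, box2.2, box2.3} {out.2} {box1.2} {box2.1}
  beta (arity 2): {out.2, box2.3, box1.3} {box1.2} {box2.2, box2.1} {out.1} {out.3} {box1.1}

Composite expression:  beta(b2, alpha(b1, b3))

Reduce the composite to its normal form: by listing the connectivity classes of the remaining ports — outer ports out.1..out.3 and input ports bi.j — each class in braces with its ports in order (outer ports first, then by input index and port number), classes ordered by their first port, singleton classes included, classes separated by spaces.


{out.1} {out.2, b2.3, b3.2, b3.3} {out.3} {b1.1} {b1.2} {b1.3} {b2.1} {b2.2} {b3.1}

After gluing at beta, chains via deleted ports link the b-ports.
stage alpha: inputs (b1, b3), connectivity {out.1, b1.1} {out.2} {out.3, b3.2, b3.3} {b1.2} {b1.3} {b3.1}, out.j its boundary
stage beta: inputs (b2, b1, b3), connectivity {out.1} {out.2, b2.3, b3.2, b3.3} {out.3} {b1.1} {b1.2} {b1.3} {b2.1} {b2.2} {b3.1}, out.j its boundary


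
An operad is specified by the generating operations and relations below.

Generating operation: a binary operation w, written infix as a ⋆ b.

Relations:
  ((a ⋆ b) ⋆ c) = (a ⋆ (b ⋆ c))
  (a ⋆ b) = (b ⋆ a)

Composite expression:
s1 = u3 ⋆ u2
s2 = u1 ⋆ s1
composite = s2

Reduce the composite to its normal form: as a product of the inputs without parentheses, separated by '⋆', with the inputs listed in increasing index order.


Shape and order are irrelevant to w; the u-input set decides.
(u3 ⋆ u2) spells out as u3 ⋆ u2
(u1 ⋆ (u3 ⋆ u2)) spells out as u1 ⋆ u3 ⋆ u2
commutativity sorts the factors: u1 ⋆ u2 ⋆ u3

u1 ⋆ u2 ⋆ u3


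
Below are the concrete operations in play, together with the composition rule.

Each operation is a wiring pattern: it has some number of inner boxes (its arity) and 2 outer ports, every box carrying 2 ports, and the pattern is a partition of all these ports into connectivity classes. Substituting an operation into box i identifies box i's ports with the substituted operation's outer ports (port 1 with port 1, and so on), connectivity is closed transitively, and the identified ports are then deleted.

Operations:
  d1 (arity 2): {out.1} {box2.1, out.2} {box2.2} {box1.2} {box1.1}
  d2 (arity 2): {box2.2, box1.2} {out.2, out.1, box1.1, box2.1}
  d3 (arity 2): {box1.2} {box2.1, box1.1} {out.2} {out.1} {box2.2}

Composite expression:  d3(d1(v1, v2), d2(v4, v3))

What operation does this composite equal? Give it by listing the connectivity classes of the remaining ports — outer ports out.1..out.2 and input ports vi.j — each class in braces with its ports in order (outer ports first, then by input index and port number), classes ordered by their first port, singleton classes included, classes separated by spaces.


{out.1} {out.2} {v1.1} {v1.2} {v2.1} {v2.2} {v3.1, v4.1} {v3.2, v4.2}

Substituting into d3 glues patterns; closure does the rest.
stage d1: inputs (v1, v2), connectivity {out.1} {out.2, v2.1} {v1.1} {v1.2} {v2.2}, out.j its boundary
stage d2: inputs (v4, v3), connectivity {out.1, out.2, v3.1, v4.1} {v3.2, v4.2}, out.j its boundary
stage d3: inputs (v1, v2, v4, v3), connectivity {out.1} {out.2} {v1.1} {v1.2} {v2.1} {v2.2} {v3.1, v4.1} {v3.2, v4.2}, out.j its boundary


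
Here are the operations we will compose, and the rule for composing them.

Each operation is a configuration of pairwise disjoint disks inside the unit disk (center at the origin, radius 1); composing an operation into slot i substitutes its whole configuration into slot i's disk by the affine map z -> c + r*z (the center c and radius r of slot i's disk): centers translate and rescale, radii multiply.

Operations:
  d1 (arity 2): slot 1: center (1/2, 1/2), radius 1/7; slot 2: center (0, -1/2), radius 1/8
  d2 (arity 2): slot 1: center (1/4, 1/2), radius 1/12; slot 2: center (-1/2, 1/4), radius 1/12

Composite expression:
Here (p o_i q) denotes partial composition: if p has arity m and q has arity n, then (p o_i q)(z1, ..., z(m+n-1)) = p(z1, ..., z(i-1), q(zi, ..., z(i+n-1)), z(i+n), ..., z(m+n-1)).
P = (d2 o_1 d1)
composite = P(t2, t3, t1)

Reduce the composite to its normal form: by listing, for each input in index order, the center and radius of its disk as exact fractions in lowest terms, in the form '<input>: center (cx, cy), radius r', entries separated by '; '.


t1: center (-1/2, 1/4), radius 1/12; t2: center (7/24, 13/24), radius 1/84; t3: center (1/4, 11/24), radius 1/96

Affine substitution under d2: radii multiply and t-centers shift.
input t2: composing its 2 substitution steps yields center (7/24, 13/24), radius 1/84
input t3: composing its 2 substitution steps yields center (1/4, 11/24), radius 1/96
input t1: composing its 1 substitution step yields center (-1/2, 1/4), radius 1/12


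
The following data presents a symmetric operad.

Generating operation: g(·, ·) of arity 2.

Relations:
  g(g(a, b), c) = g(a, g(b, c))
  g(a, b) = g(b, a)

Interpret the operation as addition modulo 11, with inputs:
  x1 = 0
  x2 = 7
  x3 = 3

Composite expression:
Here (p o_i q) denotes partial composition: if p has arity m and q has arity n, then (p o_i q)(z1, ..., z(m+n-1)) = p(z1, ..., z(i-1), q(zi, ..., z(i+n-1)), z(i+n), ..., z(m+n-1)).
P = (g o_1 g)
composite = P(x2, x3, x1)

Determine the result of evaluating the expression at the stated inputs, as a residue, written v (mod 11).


g(x2, x3) = 10
g(g(x2, x3), x1) = 10

10 (mod 11)


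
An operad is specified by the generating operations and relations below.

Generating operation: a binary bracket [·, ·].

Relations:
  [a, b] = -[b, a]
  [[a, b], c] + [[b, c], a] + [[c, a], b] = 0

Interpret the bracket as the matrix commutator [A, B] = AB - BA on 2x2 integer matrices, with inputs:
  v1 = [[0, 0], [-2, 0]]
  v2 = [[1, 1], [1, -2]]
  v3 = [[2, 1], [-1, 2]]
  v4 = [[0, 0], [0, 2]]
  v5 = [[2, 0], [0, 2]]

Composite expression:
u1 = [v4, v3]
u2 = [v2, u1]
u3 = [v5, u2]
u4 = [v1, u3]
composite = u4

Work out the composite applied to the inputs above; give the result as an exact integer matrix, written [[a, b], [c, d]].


[[0, 0], [0, 0]]


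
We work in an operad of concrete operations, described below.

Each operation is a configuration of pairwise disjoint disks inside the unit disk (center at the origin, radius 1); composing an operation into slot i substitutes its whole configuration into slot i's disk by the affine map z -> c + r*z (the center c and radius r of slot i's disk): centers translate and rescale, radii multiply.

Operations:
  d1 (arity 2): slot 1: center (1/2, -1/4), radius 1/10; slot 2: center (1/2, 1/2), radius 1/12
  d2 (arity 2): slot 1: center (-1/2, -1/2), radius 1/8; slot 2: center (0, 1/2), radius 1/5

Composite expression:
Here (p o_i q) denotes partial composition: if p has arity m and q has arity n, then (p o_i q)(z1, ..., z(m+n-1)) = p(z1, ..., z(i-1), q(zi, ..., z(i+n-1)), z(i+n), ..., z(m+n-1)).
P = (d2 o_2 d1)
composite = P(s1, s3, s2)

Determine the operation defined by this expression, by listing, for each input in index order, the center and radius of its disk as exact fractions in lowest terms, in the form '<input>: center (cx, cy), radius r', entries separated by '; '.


s1: center (-1/2, -1/2), radius 1/8; s2: center (1/10, 3/5), radius 1/60; s3: center (1/10, 9/20), radius 1/50

Follow each s-input down from d2: c' goes to c + r*c', radius to r*r'.
input s1: composing its 1 substitution step yields center (-1/2, -1/2), radius 1/8
input s3: composing its 2 substitution steps yields center (1/10, 9/20), radius 1/50
input s2: composing its 2 substitution steps yields center (1/10, 3/5), radius 1/60


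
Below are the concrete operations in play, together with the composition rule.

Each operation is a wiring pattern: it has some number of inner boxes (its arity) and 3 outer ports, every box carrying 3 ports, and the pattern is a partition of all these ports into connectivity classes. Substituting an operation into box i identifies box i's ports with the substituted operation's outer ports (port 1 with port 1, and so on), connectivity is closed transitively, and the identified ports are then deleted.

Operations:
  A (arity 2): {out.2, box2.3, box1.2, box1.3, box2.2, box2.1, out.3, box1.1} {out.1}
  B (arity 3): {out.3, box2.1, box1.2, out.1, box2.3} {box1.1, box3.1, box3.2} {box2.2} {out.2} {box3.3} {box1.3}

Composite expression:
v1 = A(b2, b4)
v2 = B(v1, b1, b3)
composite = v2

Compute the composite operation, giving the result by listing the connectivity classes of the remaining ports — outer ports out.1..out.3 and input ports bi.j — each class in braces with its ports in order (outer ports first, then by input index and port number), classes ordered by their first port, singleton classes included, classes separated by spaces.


{out.1, out.3, b1.1, b1.3, b2.1, b2.2, b2.3, b4.1, b4.2, b4.3} {out.2} {b1.2} {b3.1, b3.2} {b3.3}

Connectivity passes through glued B-boundaries; trace each wire chain.
through A, on inputs (b2, b4): {out.1} {out.2, out.3, b2.1, b2.2, b2.3, b4.1, b4.2, b4.3} (out.j = stage outer ports)
through B, on inputs (b2, b4, b1, b3): {out.1, out.3, b1.1, b1.3, b2.1, b2.2, b2.3, b4.1, b4.2, b4.3} {out.2} {b1.2} {b3.1, b3.2} {b3.3} (out.j = stage outer ports)


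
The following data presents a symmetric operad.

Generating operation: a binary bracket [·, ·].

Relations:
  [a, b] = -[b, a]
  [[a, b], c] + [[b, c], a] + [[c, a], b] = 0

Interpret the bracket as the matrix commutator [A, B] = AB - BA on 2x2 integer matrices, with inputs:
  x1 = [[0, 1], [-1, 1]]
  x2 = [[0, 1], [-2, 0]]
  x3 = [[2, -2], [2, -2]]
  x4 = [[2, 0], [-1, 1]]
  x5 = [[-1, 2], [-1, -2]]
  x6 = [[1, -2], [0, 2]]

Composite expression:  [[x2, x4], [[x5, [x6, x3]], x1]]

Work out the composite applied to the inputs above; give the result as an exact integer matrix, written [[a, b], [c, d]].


[[86, -172], [172, -86]]


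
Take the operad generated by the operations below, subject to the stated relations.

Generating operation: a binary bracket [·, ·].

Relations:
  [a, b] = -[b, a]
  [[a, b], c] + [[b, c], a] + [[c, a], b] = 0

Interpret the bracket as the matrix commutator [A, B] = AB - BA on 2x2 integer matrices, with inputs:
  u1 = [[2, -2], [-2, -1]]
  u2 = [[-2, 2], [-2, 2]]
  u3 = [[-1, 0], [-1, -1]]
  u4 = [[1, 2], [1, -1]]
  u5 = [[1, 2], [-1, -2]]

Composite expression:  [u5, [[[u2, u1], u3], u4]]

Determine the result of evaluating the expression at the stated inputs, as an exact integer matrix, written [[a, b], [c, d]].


[[-64, -152], [20, 64]]

[u2, u1] = [[-8, 2], [-14, 8]]
[[u2, u1], u3] = [[-2, 0], [-16, 2]]
[[[u2, u1], u3], u4] = [[32, -8], [-28, -32]]
[u5, [[[u2, u1], u3], u4]] = [[-64, -152], [20, 64]]


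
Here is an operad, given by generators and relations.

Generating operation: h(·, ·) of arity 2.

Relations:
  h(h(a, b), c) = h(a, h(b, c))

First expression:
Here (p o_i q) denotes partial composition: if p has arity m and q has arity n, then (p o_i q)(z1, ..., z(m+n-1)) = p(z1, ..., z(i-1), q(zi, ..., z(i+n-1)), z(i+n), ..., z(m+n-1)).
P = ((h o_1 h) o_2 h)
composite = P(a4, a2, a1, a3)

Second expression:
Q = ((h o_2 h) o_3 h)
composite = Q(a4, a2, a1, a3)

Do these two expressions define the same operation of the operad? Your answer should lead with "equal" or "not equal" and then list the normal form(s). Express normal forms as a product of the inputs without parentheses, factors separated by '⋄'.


equal: each reduces to a4 ⋄ a2 ⋄ a1 ⋄ a3

Normal form of the first expression: a4 ⋄ a2 ⋄ a1 ⋄ a3
Normal form of the second expression: a4 ⋄ a2 ⋄ a1 ⋄ a3
Same normal form: equal.


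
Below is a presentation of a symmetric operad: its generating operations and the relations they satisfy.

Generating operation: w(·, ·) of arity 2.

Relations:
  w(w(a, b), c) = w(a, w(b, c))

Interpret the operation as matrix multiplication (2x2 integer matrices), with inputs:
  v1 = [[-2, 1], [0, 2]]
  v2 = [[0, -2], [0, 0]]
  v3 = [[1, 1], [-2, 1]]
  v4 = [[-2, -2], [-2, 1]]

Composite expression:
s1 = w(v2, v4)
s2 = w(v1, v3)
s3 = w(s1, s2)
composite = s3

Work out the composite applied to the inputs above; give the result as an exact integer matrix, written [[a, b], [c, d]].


w(v2, v4) = [[4, -2], [0, 0]]
w(v1, v3) = [[-4, -1], [-4, 2]]
w(w(v2, v4), w(v1, v3)) = [[-8, -8], [0, 0]]

[[-8, -8], [0, 0]]


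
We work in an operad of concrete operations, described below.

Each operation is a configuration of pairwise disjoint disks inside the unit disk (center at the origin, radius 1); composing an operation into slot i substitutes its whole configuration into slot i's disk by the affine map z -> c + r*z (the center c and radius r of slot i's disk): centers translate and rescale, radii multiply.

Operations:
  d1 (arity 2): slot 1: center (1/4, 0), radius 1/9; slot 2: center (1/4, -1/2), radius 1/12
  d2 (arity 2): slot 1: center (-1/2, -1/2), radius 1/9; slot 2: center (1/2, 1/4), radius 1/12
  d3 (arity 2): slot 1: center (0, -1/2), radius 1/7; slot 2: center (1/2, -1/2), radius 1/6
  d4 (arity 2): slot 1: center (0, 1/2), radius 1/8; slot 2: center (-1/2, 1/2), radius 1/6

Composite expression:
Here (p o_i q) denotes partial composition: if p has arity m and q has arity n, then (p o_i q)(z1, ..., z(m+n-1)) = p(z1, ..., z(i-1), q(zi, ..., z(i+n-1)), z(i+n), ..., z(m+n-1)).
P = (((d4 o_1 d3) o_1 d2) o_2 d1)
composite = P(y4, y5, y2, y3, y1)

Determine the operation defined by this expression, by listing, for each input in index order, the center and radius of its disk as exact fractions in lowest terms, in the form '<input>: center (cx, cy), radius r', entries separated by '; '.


Nesting under d4 composes maps z -> c + r*z down each y-path.
input y4: applying the 3 nested substitutions gives center (-1/112, 3/7), radius 1/504
input y5: applying the 4 nested substitutions gives center (25/2688, 99/224), radius 1/6048
input y2: applying the 4 nested substitutions gives center (25/2688, 593/1344), radius 1/8064
input y3: applying the 2 nested substitutions gives center (1/16, 7/16), radius 1/48
input y1: applying the 1 nested substitution gives center (-1/2, 1/2), radius 1/6

y1: center (-1/2, 1/2), radius 1/6; y2: center (25/2688, 593/1344), radius 1/8064; y3: center (1/16, 7/16), radius 1/48; y4: center (-1/112, 3/7), radius 1/504; y5: center (25/2688, 99/224), radius 1/6048


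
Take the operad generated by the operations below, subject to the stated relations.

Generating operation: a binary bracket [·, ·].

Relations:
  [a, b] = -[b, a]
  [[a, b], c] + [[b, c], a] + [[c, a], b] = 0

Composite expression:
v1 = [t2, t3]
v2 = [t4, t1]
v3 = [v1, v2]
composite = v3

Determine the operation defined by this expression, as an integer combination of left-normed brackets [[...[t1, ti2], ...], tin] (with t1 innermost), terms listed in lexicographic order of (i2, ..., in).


In the tensor algebra, words opening t1 carry the t1-anchored form.
Composite bracket: [[t2, t3], [t4, t1]]
Full expansion: 8 signed words from ab - ba (2^3 = 8).
Coefficients come from the t1-initial words:
  t1t4t2t3 (sign +1) contributes +[[[t1, t4], t2], t3]
  t1t4t3t2 (sign -1) contributes -[[[t1, t4], t3], t2]

[[[t1, t4], t2], t3] - [[[t1, t4], t3], t2]


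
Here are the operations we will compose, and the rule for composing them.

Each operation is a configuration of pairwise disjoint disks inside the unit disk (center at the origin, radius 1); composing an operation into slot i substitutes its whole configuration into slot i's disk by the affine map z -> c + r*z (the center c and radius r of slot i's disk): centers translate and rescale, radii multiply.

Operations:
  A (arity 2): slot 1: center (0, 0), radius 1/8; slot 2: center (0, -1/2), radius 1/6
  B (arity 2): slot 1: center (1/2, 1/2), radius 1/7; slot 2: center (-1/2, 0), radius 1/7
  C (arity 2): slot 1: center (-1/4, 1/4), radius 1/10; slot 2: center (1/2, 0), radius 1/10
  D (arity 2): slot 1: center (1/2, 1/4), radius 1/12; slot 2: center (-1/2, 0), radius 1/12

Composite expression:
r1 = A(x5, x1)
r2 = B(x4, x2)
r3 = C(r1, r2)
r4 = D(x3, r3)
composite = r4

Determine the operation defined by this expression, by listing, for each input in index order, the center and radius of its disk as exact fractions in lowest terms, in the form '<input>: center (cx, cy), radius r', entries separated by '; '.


x1: center (-25/48, 1/60), radius 1/720; x2: center (-37/80, 0), radius 1/840; x3: center (1/2, 1/4), radius 1/12; x4: center (-109/240, 1/240), radius 1/840; x5: center (-25/48, 1/48), radius 1/960


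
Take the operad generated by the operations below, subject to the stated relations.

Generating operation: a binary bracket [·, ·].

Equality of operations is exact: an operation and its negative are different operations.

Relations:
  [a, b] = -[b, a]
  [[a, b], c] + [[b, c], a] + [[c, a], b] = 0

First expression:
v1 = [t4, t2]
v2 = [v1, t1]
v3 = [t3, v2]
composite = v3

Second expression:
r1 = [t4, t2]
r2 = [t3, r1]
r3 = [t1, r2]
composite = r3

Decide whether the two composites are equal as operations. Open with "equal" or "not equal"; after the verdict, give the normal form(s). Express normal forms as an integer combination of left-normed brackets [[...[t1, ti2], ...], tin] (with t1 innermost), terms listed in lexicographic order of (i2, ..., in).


not equal; first: -[[[t1, t2], t4], t3] + [[[t1, t4], t2], t3]; second: [[[t1, t2], t4], t3] - [[[t1, t3], t2], t4] + [[[t1, t3], t4], t2] - [[[t1, t4], t2], t3]


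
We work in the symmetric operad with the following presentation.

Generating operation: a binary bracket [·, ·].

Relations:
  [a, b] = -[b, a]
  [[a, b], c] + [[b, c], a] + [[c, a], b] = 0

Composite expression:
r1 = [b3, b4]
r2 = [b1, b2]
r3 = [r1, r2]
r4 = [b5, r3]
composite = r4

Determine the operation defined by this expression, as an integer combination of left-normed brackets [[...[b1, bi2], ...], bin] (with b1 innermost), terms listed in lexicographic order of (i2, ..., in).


[[[[b1, b2], b3], b4], b5] - [[[[b1, b2], b4], b3], b5]

A multilinear Lie element is pinned by b1-initial words (b1 innermost).
Composite bracket: [b5, [[b3, b4], [b1, b2]]]
The bracket unfolds into 16 signed words via [a, b] = ab - ba (2^4 = 16).
The b1-initial words carry the normal form:
  b1b2b3b4b5 appears with sign +1, giving the term +[[[[b1, b2], b3], b4], b5]
  b1b2b4b3b5 appears with sign -1, giving the term -[[[[b1, b2], b4], b3], b5]


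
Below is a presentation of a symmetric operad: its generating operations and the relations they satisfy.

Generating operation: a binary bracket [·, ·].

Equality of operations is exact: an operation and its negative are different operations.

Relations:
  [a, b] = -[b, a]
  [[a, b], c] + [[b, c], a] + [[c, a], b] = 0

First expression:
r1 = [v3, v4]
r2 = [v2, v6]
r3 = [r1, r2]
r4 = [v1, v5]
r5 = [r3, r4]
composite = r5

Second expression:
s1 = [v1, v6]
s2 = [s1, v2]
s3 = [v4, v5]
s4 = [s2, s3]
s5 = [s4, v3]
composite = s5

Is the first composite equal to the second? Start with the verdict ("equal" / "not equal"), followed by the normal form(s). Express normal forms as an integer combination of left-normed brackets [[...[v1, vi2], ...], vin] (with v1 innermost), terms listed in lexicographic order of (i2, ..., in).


not equal; first: [[[[[v1, v5], v2], v6], v3], v4] - [[[[[v1, v5], v2], v6], v4], v3] - [[[[[v1, v5], v3], v4], v2], v6] + [[[[[v1, v5], v3], v4], v6], v2] + [[[[[v1, v5], v4], v3], v2], v6] - [[[[[v1, v5], v4], v3], v6], v2] - [[[[[v1, v5], v6], v2], v3], v4] + [[[[[v1, v5], v6], v2], v4], v3]; second: [[[[[v1, v6], v2], v4], v5], v3] - [[[[[v1, v6], v2], v5], v4], v3]

Normal form of the first expression: [[[[[v1, v5], v2], v6], v3], v4] - [[[[[v1, v5], v2], v6], v4], v3] - [[[[[v1, v5], v3], v4], v2], v6] + [[[[[v1, v5], v3], v4], v6], v2] + [[[[[v1, v5], v4], v3], v2], v6] - [[[[[v1, v5], v4], v3], v6], v2] - [[[[[v1, v5], v6], v2], v3], v4] + [[[[[v1, v5], v6], v2], v4], v3]
Normal form of the second expression: [[[[[v1, v6], v2], v4], v5], v3] - [[[[[v1, v6], v2], v5], v4], v3]
The forms do not match — not equal.


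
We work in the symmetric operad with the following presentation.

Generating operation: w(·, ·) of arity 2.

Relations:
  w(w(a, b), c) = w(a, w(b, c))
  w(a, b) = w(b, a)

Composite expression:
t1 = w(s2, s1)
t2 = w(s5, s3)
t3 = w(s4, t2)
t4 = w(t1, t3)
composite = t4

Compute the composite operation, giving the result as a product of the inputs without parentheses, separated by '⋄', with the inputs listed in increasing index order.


s1 ⋄ s2 ⋄ s3 ⋄ s4 ⋄ s5

Both nesting and order wash out for w; what remains is which s's occur.
w(s2, s1) unparenthesizes to s2 ⋄ s1
w(s5, s3) unparenthesizes to s5 ⋄ s3
w(s4, w(s5, s3)) unparenthesizes to s4 ⋄ s5 ⋄ s3
w(w(s2, s1), w(s4, w(s5, s3))) unparenthesizes to s2 ⋄ s1 ⋄ s4 ⋄ s5 ⋄ s3
sorting the factors by input index: s1 ⋄ s2 ⋄ s3 ⋄ s4 ⋄ s5


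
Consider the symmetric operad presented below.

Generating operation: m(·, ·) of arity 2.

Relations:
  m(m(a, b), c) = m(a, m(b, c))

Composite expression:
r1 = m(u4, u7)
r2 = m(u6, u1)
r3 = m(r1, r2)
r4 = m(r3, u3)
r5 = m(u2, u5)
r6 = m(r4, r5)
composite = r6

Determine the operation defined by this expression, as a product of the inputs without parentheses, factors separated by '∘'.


u4 ∘ u7 ∘ u6 ∘ u1 ∘ u3 ∘ u2 ∘ u5


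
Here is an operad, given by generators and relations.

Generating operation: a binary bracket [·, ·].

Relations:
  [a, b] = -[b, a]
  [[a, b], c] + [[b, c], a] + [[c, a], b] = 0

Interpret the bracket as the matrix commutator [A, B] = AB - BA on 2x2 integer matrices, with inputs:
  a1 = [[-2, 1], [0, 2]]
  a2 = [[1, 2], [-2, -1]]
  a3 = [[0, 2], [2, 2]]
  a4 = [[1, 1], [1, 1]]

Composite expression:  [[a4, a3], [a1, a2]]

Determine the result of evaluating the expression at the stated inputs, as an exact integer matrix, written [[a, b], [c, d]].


[[-36, 8], [8, 36]]


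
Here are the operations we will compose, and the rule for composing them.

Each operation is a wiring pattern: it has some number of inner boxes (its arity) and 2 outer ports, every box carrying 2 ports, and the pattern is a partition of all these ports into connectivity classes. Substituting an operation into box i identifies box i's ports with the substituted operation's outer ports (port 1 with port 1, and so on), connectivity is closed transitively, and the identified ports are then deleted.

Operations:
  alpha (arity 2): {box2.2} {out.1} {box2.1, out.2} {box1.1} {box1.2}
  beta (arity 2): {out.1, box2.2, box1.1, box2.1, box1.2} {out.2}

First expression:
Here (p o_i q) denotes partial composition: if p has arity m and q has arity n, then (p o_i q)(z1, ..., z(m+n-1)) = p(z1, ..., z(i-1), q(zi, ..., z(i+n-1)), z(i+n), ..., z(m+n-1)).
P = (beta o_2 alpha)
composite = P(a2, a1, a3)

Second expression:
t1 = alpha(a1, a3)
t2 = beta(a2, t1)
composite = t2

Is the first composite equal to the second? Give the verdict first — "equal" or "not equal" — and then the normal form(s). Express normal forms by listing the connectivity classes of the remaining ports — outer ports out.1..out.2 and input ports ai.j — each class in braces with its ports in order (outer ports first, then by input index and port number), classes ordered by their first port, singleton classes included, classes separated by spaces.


equal: each reduces to {out.1, a2.1, a2.2, a3.1} {out.2} {a1.1} {a1.2} {a3.2}

Normal form of the first expression: {out.1, a2.1, a2.2, a3.1} {out.2} {a1.1} {a1.2} {a3.2}
Normal form of the second expression: {out.1, a2.1, a2.2, a3.1} {out.2} {a1.1} {a1.2} {a3.2}
Identical normal forms: equal.


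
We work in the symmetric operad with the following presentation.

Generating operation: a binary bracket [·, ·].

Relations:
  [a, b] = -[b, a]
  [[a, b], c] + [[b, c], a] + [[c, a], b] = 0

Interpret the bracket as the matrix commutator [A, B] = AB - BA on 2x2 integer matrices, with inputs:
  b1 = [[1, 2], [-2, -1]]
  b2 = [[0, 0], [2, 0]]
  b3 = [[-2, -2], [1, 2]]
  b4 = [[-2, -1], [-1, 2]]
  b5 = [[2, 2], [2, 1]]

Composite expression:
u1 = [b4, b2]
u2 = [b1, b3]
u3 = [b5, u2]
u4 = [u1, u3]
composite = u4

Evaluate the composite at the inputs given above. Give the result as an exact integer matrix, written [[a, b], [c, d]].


[[-96, -48], [8, 96]]


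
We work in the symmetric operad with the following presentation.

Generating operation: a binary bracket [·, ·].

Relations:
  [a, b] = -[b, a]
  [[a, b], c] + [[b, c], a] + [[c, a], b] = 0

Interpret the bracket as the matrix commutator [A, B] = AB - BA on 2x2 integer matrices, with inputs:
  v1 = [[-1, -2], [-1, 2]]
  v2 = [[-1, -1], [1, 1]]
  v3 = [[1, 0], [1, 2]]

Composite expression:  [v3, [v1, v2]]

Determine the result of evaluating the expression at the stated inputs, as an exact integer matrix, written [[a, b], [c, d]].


[[1, 1], [-1, -1]]

[v1, v2] = [[-3, -1], [5, 3]]
[v3, [v1, v2]] = [[1, 1], [-1, -1]]


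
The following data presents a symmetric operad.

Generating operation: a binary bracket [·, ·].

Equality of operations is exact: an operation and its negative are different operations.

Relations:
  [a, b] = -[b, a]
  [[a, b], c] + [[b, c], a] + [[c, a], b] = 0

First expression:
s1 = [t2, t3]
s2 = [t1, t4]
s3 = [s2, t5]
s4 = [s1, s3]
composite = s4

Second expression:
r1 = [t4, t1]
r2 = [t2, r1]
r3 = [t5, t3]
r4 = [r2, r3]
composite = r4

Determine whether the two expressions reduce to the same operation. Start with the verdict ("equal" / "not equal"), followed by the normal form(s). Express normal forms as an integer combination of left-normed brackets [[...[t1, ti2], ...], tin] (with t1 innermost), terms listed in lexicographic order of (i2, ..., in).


not equal; first: -[[[[t1, t4], t5], t2], t3] + [[[[t1, t4], t5], t3], t2]; second: -[[[[t1, t4], t2], t3], t5] + [[[[t1, t4], t2], t5], t3]


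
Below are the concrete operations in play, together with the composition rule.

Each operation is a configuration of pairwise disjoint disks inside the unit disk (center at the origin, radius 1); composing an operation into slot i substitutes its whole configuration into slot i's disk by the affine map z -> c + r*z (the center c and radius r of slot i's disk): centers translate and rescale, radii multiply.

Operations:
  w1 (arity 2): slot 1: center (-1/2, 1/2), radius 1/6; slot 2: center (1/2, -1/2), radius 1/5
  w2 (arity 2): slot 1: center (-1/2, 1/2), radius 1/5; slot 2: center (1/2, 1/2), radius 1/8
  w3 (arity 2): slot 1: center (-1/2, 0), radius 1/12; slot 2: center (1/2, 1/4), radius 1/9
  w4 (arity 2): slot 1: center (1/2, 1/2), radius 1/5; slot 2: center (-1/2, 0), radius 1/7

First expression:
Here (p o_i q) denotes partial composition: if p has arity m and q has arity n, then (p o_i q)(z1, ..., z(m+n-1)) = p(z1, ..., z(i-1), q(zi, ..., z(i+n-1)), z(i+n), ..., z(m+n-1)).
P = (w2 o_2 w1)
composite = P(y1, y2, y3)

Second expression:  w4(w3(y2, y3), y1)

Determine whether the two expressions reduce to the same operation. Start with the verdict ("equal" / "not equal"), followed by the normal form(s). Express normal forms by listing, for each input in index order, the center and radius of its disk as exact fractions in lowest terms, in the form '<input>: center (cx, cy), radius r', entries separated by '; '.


not equal; the first gives y1: center (-1/2, 1/2), radius 1/5; y2: center (7/16, 9/16), radius 1/48; y3: center (9/16, 7/16), radius 1/40 and the second y1: center (-1/2, 0), radius 1/7; y2: center (2/5, 1/2), radius 1/60; y3: center (3/5, 11/20), radius 1/45

The first expression, normalized: y1: center (-1/2, 1/2), radius 1/5; y2: center (7/16, 9/16), radius 1/48; y3: center (9/16, 7/16), radius 1/40
The second expression, normalized: y1: center (-1/2, 0), radius 1/7; y2: center (2/5, 1/2), radius 1/60; y3: center (3/5, 11/20), radius 1/45
The normal forms differ: not equal.


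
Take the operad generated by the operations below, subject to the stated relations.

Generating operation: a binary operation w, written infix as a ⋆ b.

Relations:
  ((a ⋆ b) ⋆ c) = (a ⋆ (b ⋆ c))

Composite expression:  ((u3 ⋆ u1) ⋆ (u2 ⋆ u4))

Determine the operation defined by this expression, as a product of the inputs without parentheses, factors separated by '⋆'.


u3 ⋆ u1 ⋆ u2 ⋆ u4


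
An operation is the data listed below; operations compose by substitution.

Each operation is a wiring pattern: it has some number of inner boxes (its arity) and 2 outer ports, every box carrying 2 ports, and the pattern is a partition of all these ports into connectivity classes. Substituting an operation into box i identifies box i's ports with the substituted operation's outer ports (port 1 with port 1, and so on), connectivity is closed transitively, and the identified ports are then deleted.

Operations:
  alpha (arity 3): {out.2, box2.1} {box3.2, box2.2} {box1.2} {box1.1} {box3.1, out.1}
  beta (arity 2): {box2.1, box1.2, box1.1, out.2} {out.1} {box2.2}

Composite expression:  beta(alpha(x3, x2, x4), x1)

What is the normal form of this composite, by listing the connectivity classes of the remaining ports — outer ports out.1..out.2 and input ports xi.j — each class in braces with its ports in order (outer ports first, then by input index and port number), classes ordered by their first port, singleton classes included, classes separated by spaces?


{out.1} {out.2, x1.1, x2.1, x4.1} {x1.2} {x2.2, x4.2} {x3.1} {x3.2}

Reachability decides: close wires over beta-identified ports.
after alpha, the pattern on (x3, x2, x4) reads {out.1, x4.1} {out.2, x2.1} {x2.2, x4.2} {x3.1} {x3.2} (out.j = its outer ports)
after beta, the pattern on (x3, x2, x4, x1) reads {out.1} {out.2, x1.1, x2.1, x4.1} {x1.2} {x2.2, x4.2} {x3.1} {x3.2} (out.j = its outer ports)


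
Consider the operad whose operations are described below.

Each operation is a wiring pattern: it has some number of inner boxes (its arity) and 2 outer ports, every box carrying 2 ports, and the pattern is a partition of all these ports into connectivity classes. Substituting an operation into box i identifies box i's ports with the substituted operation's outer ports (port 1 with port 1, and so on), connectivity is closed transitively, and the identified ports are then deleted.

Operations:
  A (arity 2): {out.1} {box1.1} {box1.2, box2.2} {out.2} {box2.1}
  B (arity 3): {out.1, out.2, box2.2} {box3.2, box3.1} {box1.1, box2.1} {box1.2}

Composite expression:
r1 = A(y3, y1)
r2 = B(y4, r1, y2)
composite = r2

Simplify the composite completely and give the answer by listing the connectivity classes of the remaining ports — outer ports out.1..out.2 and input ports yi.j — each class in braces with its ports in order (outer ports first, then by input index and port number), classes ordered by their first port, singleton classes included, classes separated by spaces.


{out.1, out.2} {y1.1} {y1.2, y3.2} {y2.1, y2.2} {y3.1} {y4.1} {y4.2}

Reachability decides: close wires over B-identified ports.
composing A on (y3, y1), with out.j its own outer ports: {out.1} {out.2} {y1.1} {y1.2, y3.2} {y3.1}
composing B on (y4, y3, y1, y2), with out.j its own outer ports: {out.1, out.2} {y1.1} {y1.2, y3.2} {y2.1, y2.2} {y3.1} {y4.1} {y4.2}
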